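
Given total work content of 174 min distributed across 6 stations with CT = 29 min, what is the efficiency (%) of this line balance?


Formula: Efficiency = Sum of Task Times / (N_stations * CT) * 100
Total station capacity = 6 stations * 29 min = 174 min
Efficiency = 174 / 174 * 100 = 100.0%

100.0%


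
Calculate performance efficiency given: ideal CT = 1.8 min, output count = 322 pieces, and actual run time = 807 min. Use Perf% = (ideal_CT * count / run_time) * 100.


Formula: Performance = (Ideal CT * Total Count) / Run Time * 100
Ideal output time = 1.8 * 322 = 579.6 min
Performance = 579.6 / 807 * 100 = 71.8%

71.8%


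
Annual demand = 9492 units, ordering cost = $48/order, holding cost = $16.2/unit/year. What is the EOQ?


Formula: EOQ = sqrt(2 * D * S / H)
Numerator: 2 * 9492 * 48 = 911232
2DS/H = 911232 / 16.2 = 56248.9
EOQ = sqrt(56248.9) = 237.2 units

237.2 units


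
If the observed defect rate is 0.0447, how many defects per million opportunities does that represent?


DPMO = defect_rate * 1000000 = 0.0447 * 1000000

44700


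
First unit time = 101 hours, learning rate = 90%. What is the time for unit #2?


Formula: T_n = T_1 * (learning_rate)^(log2(n)) where learning_rate = rate/100
Doublings = log2(2) = 1
T_n = 101 * 0.9^1
T_n = 101 * 0.9 = 90.9 hours

90.9 hours


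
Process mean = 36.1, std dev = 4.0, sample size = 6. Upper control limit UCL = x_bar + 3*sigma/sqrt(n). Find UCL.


UCL = 36.1 + 3 * 4.0 / sqrt(6)

41.0


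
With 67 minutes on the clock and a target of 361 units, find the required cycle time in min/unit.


Formula: CT = Available Time / Number of Units
CT = 67 min / 361 units
CT = 0.19 min/unit

0.19 min/unit


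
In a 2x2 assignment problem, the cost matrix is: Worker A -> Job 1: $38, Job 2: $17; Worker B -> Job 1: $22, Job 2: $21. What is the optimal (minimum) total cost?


Option 1: A->1 + B->2 = $38 + $21 = $59
Option 2: A->2 + B->1 = $17 + $22 = $39
Min cost = min($59, $39) = $39

$39


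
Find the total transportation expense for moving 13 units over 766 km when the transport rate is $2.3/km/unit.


TC = dist * cost * units = 766 * 2.3 * 13 = $22903.40

$22903.40


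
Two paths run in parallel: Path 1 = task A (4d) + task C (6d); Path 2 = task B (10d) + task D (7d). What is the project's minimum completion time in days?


Path 1 = 4 + 6 = 10 days
Path 2 = 10 + 7 = 17 days
Duration = max(10, 17) = 17 days

17 days


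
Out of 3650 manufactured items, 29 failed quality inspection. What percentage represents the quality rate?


Formula: Quality Rate = Good Pieces / Total Pieces * 100
Good pieces = 3650 - 29 = 3621
QR = 3621 / 3650 * 100 = 99.2%

99.2%


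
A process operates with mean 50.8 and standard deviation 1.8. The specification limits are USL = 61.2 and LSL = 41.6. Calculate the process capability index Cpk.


Cpu = (61.2 - 50.8) / (3 * 1.8) = 1.93
Cpl = (50.8 - 41.6) / (3 * 1.8) = 1.7
Cpk = min(1.93, 1.7) = 1.7

1.7


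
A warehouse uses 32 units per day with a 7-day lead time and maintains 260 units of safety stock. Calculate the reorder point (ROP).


Formula: ROP = (Daily Demand * Lead Time) + Safety Stock
Demand during lead time = 32 * 7 = 224 units
ROP = 224 + 260 = 484 units

484 units


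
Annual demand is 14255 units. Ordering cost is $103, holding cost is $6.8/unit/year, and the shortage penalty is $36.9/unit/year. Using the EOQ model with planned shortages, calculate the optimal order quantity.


Formula: EOQ* = sqrt(2DS/H) * sqrt((H+P)/P)
Base EOQ = sqrt(2*14255*103/6.8) = 657.15 units
Correction = sqrt((6.8+36.9)/36.9) = 1.08825
EOQ* = 657.15 * 1.08825 = 715.1 units

715.1 units


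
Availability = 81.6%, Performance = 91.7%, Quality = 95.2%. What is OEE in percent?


Formula: OEE = Availability * Performance * Quality / 10000
A * P = 81.6% * 91.7% / 100 = 74.83%
OEE = 74.83% * 95.2% / 100 = 71.2%

71.2%


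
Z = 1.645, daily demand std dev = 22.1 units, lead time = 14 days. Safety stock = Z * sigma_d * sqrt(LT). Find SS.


Formula: SS = z * sigma_d * sqrt(LT)
sqrt(LT) = sqrt(14) = 3.7417
SS = 1.645 * 22.1 * 3.7417
SS = 136.0 units

136.0 units


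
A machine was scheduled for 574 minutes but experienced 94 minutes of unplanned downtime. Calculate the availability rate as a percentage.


Formula: Availability = (Planned Time - Downtime) / Planned Time * 100
Uptime = 574 - 94 = 480 min
Availability = 480 / 574 * 100 = 83.6%

83.6%


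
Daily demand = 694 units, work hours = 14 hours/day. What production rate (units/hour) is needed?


Formula: Production Rate = Daily Demand / Available Hours
Rate = 694 units/day / 14 hours/day
Rate = 49.6 units/hour

49.6 units/hour


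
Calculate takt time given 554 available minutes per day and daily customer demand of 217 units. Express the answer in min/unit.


Formula: Takt Time = Available Production Time / Customer Demand
Takt = 554 min/day / 217 units/day
Takt = 2.55 min/unit

2.55 min/unit


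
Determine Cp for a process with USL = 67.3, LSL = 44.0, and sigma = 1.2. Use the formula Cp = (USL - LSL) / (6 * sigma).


Cp = (67.3 - 44.0) / (6 * 1.2)

3.24


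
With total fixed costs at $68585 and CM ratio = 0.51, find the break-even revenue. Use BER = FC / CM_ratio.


Formula: BER = Fixed Costs / Contribution Margin Ratio
BER = $68585 / 0.51
BER = $134480.39 (to the nearest cent)

$134480.39


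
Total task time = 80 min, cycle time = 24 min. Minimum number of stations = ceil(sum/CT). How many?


Formula: N_min = ceil(Sum of Task Times / Cycle Time)
N_min = ceil(80 min / 24 min) = ceil(3.3333)
N_min = 4 stations

4


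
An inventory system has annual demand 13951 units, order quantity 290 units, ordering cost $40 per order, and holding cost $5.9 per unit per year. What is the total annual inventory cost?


TC = 13951/290 * 40 + 290/2 * 5.9

$2779.78


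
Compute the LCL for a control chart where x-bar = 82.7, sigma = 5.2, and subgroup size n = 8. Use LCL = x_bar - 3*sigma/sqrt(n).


LCL = 82.7 - 3 * 5.2 / sqrt(8)

77.18


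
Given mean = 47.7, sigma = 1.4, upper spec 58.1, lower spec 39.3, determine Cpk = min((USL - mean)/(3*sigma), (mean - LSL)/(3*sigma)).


Cpu = (58.1 - 47.7) / (3 * 1.4) = 2.48
Cpl = (47.7 - 39.3) / (3 * 1.4) = 2.0
Cpk = min(2.48, 2.0) = 2.0

2.0


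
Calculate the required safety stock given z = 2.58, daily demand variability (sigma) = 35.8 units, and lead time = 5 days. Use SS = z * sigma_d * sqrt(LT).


Formula: SS = z * sigma_d * sqrt(LT)
sqrt(LT) = sqrt(5) = 2.2361
SS = 2.58 * 35.8 * 2.2361
SS = 206.5 units

206.5 units


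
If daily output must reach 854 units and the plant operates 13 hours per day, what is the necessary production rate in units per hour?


Formula: Production Rate = Daily Demand / Available Hours
Rate = 854 units/day / 13 hours/day
Rate = 65.7 units/hour

65.7 units/hour


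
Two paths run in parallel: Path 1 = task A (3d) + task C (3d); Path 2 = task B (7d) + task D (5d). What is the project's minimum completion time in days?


Path 1 = 3 + 3 = 6 days
Path 2 = 7 + 5 = 12 days
Duration = max(6, 12) = 12 days

12 days


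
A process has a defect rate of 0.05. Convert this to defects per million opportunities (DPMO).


DPMO = defect_rate * 1000000 = 0.05 * 1000000

50000


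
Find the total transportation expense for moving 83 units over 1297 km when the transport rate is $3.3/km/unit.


TC = dist * cost * units = 1297 * 3.3 * 83 = $355248.30

$355248.30


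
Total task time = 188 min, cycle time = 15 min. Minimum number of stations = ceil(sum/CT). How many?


Formula: N_min = ceil(Sum of Task Times / Cycle Time)
N_min = ceil(188 min / 15 min) = ceil(12.5333)
N_min = 13 stations

13


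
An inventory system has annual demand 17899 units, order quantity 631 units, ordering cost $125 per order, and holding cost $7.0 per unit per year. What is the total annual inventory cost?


TC = 17899/631 * 125 + 631/2 * 7.0

$5754.26


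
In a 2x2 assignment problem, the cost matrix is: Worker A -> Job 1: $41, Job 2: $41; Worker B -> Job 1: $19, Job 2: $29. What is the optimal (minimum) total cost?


Option 1: A->1 + B->2 = $41 + $29 = $70
Option 2: A->2 + B->1 = $41 + $19 = $60
Min cost = min($70, $60) = $60

$60


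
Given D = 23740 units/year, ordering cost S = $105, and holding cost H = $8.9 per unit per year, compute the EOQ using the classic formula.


Formula: EOQ = sqrt(2 * D * S / H)
Numerator: 2 * 23740 * 105 = 4985400
2DS/H = 4985400 / 8.9 = 560157.3
EOQ = sqrt(560157.3) = 748.4 units

748.4 units


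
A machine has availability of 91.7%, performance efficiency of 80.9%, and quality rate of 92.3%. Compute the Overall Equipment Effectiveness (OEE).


Formula: OEE = Availability * Performance * Quality / 10000
A * P = 91.7% * 80.9% / 100 = 74.19%
OEE = 74.19% * 92.3% / 100 = 68.5%

68.5%


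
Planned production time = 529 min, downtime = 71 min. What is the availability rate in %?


Formula: Availability = (Planned Time - Downtime) / Planned Time * 100
Uptime = 529 - 71 = 458 min
Availability = 458 / 529 * 100 = 86.6%

86.6%


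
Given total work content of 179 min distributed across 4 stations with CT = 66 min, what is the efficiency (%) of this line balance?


Formula: Efficiency = Sum of Task Times / (N_stations * CT) * 100
Total station capacity = 4 stations * 66 min = 264 min
Efficiency = 179 / 264 * 100 = 67.8%

67.8%


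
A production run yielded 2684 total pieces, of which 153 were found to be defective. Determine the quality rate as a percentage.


Formula: Quality Rate = Good Pieces / Total Pieces * 100
Good pieces = 2684 - 153 = 2531
QR = 2531 / 2684 * 100 = 94.3%

94.3%


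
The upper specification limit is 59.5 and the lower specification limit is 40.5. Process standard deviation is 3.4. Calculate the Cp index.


Cp = (59.5 - 40.5) / (6 * 3.4)

0.93


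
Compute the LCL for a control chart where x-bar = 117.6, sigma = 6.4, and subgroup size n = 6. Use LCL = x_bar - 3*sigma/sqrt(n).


LCL = 117.6 - 3 * 6.4 / sqrt(6)

109.76


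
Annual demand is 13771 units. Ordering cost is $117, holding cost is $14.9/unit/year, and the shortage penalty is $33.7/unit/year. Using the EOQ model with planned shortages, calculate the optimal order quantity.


Formula: EOQ* = sqrt(2DS/H) * sqrt((H+P)/P)
Base EOQ = sqrt(2*13771*117/14.9) = 465.05 units
Correction = sqrt((14.9+33.7)/33.7) = 1.20089
EOQ* = 465.05 * 1.20089 = 558.5 units

558.5 units


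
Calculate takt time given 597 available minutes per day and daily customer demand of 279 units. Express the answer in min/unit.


Formula: Takt Time = Available Production Time / Customer Demand
Takt = 597 min/day / 279 units/day
Takt = 2.14 min/unit

2.14 min/unit


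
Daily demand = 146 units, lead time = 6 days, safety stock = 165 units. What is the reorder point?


Formula: ROP = (Daily Demand * Lead Time) + Safety Stock
Demand during lead time = 146 * 6 = 876 units
ROP = 876 + 165 = 1041 units

1041 units


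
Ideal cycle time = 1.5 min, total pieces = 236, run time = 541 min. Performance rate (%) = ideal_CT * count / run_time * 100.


Formula: Performance = (Ideal CT * Total Count) / Run Time * 100
Ideal output time = 1.5 * 236 = 354.0 min
Performance = 354.0 / 541 * 100 = 65.4%

65.4%


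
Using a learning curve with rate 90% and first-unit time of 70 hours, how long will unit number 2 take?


Formula: T_n = T_1 * (learning_rate)^(log2(n)) where learning_rate = rate/100
Doublings = log2(2) = 1
T_n = 70 * 0.9^1
T_n = 70 * 0.9 = 63.0 hours

63.0 hours


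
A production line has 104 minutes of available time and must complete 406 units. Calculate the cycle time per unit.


Formula: CT = Available Time / Number of Units
CT = 104 min / 406 units
CT = 0.26 min/unit

0.26 min/unit


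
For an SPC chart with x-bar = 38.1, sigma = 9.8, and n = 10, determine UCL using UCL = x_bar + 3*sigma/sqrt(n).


UCL = 38.1 + 3 * 9.8 / sqrt(10)

47.4


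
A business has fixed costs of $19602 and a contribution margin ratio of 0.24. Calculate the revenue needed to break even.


Formula: BER = Fixed Costs / Contribution Margin Ratio
BER = $19602 / 0.24
BER = $81675.00 (to the nearest cent)

$81675.00


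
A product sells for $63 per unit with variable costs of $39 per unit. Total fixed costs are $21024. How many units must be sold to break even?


Formula: BEQ = Fixed Costs / (Price - Variable Cost)
Contribution margin = $63 - $39 = $24/unit
BEQ = ceil($21024 / $24/unit) = ceil(876.0) = 876 units

876 units


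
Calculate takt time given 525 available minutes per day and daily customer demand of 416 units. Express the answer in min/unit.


Formula: Takt Time = Available Production Time / Customer Demand
Takt = 525 min/day / 416 units/day
Takt = 1.26 min/unit

1.26 min/unit


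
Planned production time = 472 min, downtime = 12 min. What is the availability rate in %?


Formula: Availability = (Planned Time - Downtime) / Planned Time * 100
Uptime = 472 - 12 = 460 min
Availability = 460 / 472 * 100 = 97.5%

97.5%


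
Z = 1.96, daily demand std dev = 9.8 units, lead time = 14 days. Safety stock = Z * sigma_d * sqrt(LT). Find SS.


Formula: SS = z * sigma_d * sqrt(LT)
sqrt(LT) = sqrt(14) = 3.7417
SS = 1.96 * 9.8 * 3.7417
SS = 71.9 units

71.9 units


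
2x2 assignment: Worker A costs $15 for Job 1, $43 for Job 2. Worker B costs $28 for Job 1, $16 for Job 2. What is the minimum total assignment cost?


Option 1: A->1 + B->2 = $15 + $16 = $31
Option 2: A->2 + B->1 = $43 + $28 = $71
Min cost = min($31, $71) = $31

$31


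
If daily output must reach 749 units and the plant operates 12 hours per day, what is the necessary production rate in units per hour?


Formula: Production Rate = Daily Demand / Available Hours
Rate = 749 units/day / 12 hours/day
Rate = 62.4 units/hour

62.4 units/hour


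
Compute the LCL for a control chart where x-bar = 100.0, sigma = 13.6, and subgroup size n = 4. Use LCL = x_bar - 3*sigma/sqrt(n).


LCL = 100.0 - 3 * 13.6 / sqrt(4)

79.6


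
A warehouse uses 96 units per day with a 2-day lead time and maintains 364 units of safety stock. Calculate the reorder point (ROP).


Formula: ROP = (Daily Demand * Lead Time) + Safety Stock
Demand during lead time = 96 * 2 = 192 units
ROP = 192 + 364 = 556 units

556 units


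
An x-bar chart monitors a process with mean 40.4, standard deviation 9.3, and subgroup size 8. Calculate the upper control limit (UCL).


UCL = 40.4 + 3 * 9.3 / sqrt(8)

50.26


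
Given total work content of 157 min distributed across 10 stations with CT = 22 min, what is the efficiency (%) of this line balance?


Formula: Efficiency = Sum of Task Times / (N_stations * CT) * 100
Total station capacity = 10 stations * 22 min = 220 min
Efficiency = 157 / 220 * 100 = 71.4%

71.4%


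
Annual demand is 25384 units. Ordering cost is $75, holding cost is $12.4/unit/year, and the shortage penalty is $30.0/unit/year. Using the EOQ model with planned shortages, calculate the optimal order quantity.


Formula: EOQ* = sqrt(2DS/H) * sqrt((H+P)/P)
Base EOQ = sqrt(2*25384*75/12.4) = 554.13 units
Correction = sqrt((12.4+30.0)/30.0) = 1.18884
EOQ* = 554.13 * 1.18884 = 658.8 units

658.8 units


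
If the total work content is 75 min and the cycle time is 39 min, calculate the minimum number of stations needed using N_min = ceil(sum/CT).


Formula: N_min = ceil(Sum of Task Times / Cycle Time)
N_min = ceil(75 min / 39 min) = ceil(1.9231)
N_min = 2 stations

2


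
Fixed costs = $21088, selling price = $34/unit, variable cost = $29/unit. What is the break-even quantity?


Formula: BEQ = Fixed Costs / (Price - Variable Cost)
Contribution margin = $34 - $29 = $5/unit
BEQ = ceil($21088 / $5/unit) = ceil(4217.6) = 4218 units

4218 units


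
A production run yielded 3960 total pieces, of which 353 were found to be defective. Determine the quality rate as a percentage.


Formula: Quality Rate = Good Pieces / Total Pieces * 100
Good pieces = 3960 - 353 = 3607
QR = 3607 / 3960 * 100 = 91.1%

91.1%


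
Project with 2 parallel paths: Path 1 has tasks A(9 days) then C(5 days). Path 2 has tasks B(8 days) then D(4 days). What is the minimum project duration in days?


Path 1 = 9 + 5 = 14 days
Path 2 = 8 + 4 = 12 days
Duration = max(14, 12) = 14 days

14 days


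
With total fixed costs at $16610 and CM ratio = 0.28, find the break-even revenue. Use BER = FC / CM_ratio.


Formula: BER = Fixed Costs / Contribution Margin Ratio
BER = $16610 / 0.28
BER = $59321.43 (to the nearest cent)

$59321.43


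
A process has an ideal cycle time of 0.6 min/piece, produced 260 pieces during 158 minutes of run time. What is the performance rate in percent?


Formula: Performance = (Ideal CT * Total Count) / Run Time * 100
Ideal output time = 0.6 * 260 = 156.0 min
Performance = 156.0 / 158 * 100 = 98.7%

98.7%


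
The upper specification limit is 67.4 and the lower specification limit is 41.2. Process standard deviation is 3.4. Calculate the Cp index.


Cp = (67.4 - 41.2) / (6 * 3.4)

1.28


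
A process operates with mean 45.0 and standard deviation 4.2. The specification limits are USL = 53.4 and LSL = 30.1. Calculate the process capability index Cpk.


Cpu = (53.4 - 45.0) / (3 * 4.2) = 0.67
Cpl = (45.0 - 30.1) / (3 * 4.2) = 1.18
Cpk = min(0.67, 1.18) = 0.67

0.67


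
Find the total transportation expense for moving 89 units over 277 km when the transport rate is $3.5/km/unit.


TC = dist * cost * units = 277 * 3.5 * 89 = $86285.50

$86285.50


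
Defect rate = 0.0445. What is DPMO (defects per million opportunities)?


DPMO = defect_rate * 1000000 = 0.0445 * 1000000

44500


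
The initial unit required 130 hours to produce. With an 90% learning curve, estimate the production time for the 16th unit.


Formula: T_n = T_1 * (learning_rate)^(log2(n)) where learning_rate = rate/100
Doublings = log2(16) = 4
T_n = 130 * 0.9^4
T_n = 130 * 0.6561 = 85.3 hours

85.3 hours


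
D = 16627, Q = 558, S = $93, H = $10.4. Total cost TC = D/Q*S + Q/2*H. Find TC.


TC = 16627/558 * 93 + 558/2 * 10.4

$5672.77


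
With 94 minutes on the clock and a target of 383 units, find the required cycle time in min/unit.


Formula: CT = Available Time / Number of Units
CT = 94 min / 383 units
CT = 0.25 min/unit

0.25 min/unit


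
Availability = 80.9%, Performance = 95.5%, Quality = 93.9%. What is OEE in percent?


Formula: OEE = Availability * Performance * Quality / 10000
A * P = 80.9% * 95.5% / 100 = 77.26%
OEE = 77.26% * 93.9% / 100 = 72.5%

72.5%


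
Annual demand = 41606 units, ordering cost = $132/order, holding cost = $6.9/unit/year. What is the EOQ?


Formula: EOQ = sqrt(2 * D * S / H)
Numerator: 2 * 41606 * 132 = 10983984
2DS/H = 10983984 / 6.9 = 1591881.7
EOQ = sqrt(1591881.7) = 1261.7 units

1261.7 units


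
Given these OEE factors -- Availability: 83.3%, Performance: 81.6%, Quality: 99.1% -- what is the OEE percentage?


Formula: OEE = Availability * Performance * Quality / 10000
A * P = 83.3% * 81.6% / 100 = 67.97%
OEE = 67.97% * 99.1% / 100 = 67.4%

67.4%


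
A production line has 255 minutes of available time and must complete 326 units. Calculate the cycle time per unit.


Formula: CT = Available Time / Number of Units
CT = 255 min / 326 units
CT = 0.78 min/unit

0.78 min/unit


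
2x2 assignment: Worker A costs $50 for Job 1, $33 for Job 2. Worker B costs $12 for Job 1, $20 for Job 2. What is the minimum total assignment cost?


Option 1: A->1 + B->2 = $50 + $20 = $70
Option 2: A->2 + B->1 = $33 + $12 = $45
Min cost = min($70, $45) = $45

$45


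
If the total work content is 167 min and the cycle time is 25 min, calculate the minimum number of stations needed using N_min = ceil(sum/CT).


Formula: N_min = ceil(Sum of Task Times / Cycle Time)
N_min = ceil(167 min / 25 min) = ceil(6.68)
N_min = 7 stations

7


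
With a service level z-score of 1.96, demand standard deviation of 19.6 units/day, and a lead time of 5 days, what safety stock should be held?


Formula: SS = z * sigma_d * sqrt(LT)
sqrt(LT) = sqrt(5) = 2.2361
SS = 1.96 * 19.6 * 2.2361
SS = 85.9 units

85.9 units


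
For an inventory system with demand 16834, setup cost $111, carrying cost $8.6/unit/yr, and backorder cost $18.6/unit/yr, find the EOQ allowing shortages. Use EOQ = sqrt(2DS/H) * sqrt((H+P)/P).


Formula: EOQ* = sqrt(2DS/H) * sqrt((H+P)/P)
Base EOQ = sqrt(2*16834*111/8.6) = 659.21 units
Correction = sqrt((8.6+18.6)/18.6) = 1.20928
EOQ* = 659.21 * 1.20928 = 797.2 units

797.2 units


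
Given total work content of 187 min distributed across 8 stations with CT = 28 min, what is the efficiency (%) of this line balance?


Formula: Efficiency = Sum of Task Times / (N_stations * CT) * 100
Total station capacity = 8 stations * 28 min = 224 min
Efficiency = 187 / 224 * 100 = 83.5%

83.5%


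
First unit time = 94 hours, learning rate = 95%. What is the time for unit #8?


Formula: T_n = T_1 * (learning_rate)^(log2(n)) where learning_rate = rate/100
Doublings = log2(8) = 3
T_n = 94 * 0.95^3
T_n = 94 * 0.8574 = 80.6 hours

80.6 hours


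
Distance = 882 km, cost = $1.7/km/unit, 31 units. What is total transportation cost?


TC = dist * cost * units = 882 * 1.7 * 31 = $46481.40

$46481.40


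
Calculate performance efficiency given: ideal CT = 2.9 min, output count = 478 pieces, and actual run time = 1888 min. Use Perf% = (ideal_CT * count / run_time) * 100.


Formula: Performance = (Ideal CT * Total Count) / Run Time * 100
Ideal output time = 2.9 * 478 = 1386.2 min
Performance = 1386.2 / 1888 * 100 = 73.4%

73.4%


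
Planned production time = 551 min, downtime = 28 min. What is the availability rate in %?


Formula: Availability = (Planned Time - Downtime) / Planned Time * 100
Uptime = 551 - 28 = 523 min
Availability = 523 / 551 * 100 = 94.9%

94.9%


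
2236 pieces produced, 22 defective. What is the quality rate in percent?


Formula: Quality Rate = Good Pieces / Total Pieces * 100
Good pieces = 2236 - 22 = 2214
QR = 2214 / 2236 * 100 = 99.0%

99.0%


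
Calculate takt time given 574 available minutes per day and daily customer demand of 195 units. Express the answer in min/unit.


Formula: Takt Time = Available Production Time / Customer Demand
Takt = 574 min/day / 195 units/day
Takt = 2.94 min/unit

2.94 min/unit


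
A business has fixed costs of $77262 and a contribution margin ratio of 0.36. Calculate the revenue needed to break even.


Formula: BER = Fixed Costs / Contribution Margin Ratio
BER = $77262 / 0.36
BER = $214616.67 (to the nearest cent)

$214616.67


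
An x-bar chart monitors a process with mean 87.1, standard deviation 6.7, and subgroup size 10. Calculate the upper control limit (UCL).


UCL = 87.1 + 3 * 6.7 / sqrt(10)

93.46


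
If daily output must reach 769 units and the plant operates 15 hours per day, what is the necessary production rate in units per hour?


Formula: Production Rate = Daily Demand / Available Hours
Rate = 769 units/day / 15 hours/day
Rate = 51.3 units/hour

51.3 units/hour


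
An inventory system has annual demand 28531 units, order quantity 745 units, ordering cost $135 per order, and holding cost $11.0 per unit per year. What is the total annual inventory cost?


TC = 28531/745 * 135 + 745/2 * 11.0

$9267.55


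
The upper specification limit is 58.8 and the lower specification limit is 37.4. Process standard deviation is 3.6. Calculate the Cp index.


Cp = (58.8 - 37.4) / (6 * 3.6)

0.99


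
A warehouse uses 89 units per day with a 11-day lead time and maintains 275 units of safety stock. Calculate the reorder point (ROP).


Formula: ROP = (Daily Demand * Lead Time) + Safety Stock
Demand during lead time = 89 * 11 = 979 units
ROP = 979 + 275 = 1254 units

1254 units


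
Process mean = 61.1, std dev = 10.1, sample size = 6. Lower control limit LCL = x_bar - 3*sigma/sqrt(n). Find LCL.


LCL = 61.1 - 3 * 10.1 / sqrt(6)

48.73


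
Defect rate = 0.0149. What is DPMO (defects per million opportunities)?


DPMO = defect_rate * 1000000 = 0.0149 * 1000000

14900


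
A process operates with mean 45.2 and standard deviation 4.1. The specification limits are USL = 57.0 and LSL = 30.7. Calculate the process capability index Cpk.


Cpu = (57.0 - 45.2) / (3 * 4.1) = 0.96
Cpl = (45.2 - 30.7) / (3 * 4.1) = 1.18
Cpk = min(0.96, 1.18) = 0.96

0.96


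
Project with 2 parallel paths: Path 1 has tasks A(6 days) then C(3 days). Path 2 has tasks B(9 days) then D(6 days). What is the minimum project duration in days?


Path 1 = 6 + 3 = 9 days
Path 2 = 9 + 6 = 15 days
Duration = max(9, 15) = 15 days

15 days


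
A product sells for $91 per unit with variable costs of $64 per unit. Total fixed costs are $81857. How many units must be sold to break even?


Formula: BEQ = Fixed Costs / (Price - Variable Cost)
Contribution margin = $91 - $64 = $27/unit
BEQ = ceil($81857 / $27/unit) = ceil(3031.74) = 3032 units

3032 units


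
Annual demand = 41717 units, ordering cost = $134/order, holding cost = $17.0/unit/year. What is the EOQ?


Formula: EOQ = sqrt(2 * D * S / H)
Numerator: 2 * 41717 * 134 = 11180156
2DS/H = 11180156 / 17.0 = 657656.2
EOQ = sqrt(657656.2) = 811.0 units

811.0 units


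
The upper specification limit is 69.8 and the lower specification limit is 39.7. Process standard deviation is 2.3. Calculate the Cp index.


Cp = (69.8 - 39.7) / (6 * 2.3)

2.18


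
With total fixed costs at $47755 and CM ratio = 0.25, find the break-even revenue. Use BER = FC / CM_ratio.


Formula: BER = Fixed Costs / Contribution Margin Ratio
BER = $47755 / 0.25
BER = $191020.00 (to the nearest cent)

$191020.00


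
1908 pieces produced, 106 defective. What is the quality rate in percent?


Formula: Quality Rate = Good Pieces / Total Pieces * 100
Good pieces = 1908 - 106 = 1802
QR = 1802 / 1908 * 100 = 94.4%

94.4%


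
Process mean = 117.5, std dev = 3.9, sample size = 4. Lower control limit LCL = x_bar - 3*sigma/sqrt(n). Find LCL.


LCL = 117.5 - 3 * 3.9 / sqrt(4)

111.65


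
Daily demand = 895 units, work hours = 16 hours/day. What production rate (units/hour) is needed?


Formula: Production Rate = Daily Demand / Available Hours
Rate = 895 units/day / 16 hours/day
Rate = 55.9 units/hour

55.9 units/hour


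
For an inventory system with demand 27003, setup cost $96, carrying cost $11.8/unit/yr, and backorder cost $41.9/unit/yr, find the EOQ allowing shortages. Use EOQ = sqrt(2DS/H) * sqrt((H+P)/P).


Formula: EOQ* = sqrt(2DS/H) * sqrt((H+P)/P)
Base EOQ = sqrt(2*27003*96/11.8) = 662.85 units
Correction = sqrt((11.8+41.9)/41.9) = 1.13209
EOQ* = 662.85 * 1.13209 = 750.4 units

750.4 units


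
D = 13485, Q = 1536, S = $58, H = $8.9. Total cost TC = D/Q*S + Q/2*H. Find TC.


TC = 13485/1536 * 58 + 1536/2 * 8.9

$7344.40


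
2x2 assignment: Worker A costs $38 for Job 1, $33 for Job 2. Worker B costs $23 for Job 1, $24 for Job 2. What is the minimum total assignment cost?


Option 1: A->1 + B->2 = $38 + $24 = $62
Option 2: A->2 + B->1 = $33 + $23 = $56
Min cost = min($62, $56) = $56

$56


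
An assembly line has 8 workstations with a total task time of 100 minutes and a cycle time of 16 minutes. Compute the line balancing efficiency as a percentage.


Formula: Efficiency = Sum of Task Times / (N_stations * CT) * 100
Total station capacity = 8 stations * 16 min = 128 min
Efficiency = 100 / 128 * 100 = 78.1%

78.1%


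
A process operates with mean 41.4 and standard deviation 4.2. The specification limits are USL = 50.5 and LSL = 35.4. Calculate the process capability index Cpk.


Cpu = (50.5 - 41.4) / (3 * 4.2) = 0.72
Cpl = (41.4 - 35.4) / (3 * 4.2) = 0.48
Cpk = min(0.72, 0.48) = 0.48

0.48


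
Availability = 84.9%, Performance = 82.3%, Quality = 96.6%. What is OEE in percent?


Formula: OEE = Availability * Performance * Quality / 10000
A * P = 84.9% * 82.3% / 100 = 69.87%
OEE = 69.87% * 96.6% / 100 = 67.5%

67.5%


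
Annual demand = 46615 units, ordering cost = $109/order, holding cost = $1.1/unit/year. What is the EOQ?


Formula: EOQ = sqrt(2 * D * S / H)
Numerator: 2 * 46615 * 109 = 10162070
2DS/H = 10162070 / 1.1 = 9238245.5
EOQ = sqrt(9238245.5) = 3039.4 units

3039.4 units


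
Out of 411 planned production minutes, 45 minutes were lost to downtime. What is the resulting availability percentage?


Formula: Availability = (Planned Time - Downtime) / Planned Time * 100
Uptime = 411 - 45 = 366 min
Availability = 366 / 411 * 100 = 89.1%

89.1%


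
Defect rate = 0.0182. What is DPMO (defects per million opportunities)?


DPMO = defect_rate * 1000000 = 0.0182 * 1000000

18200


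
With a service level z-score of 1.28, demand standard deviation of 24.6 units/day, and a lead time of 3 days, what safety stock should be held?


Formula: SS = z * sigma_d * sqrt(LT)
sqrt(LT) = sqrt(3) = 1.7321
SS = 1.28 * 24.6 * 1.7321
SS = 54.5 units

54.5 units


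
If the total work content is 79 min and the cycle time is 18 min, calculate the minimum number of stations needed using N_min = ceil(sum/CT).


Formula: N_min = ceil(Sum of Task Times / Cycle Time)
N_min = ceil(79 min / 18 min) = ceil(4.3889)
N_min = 5 stations

5


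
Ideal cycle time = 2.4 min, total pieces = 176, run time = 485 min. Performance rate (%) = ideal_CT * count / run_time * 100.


Formula: Performance = (Ideal CT * Total Count) / Run Time * 100
Ideal output time = 2.4 * 176 = 422.4 min
Performance = 422.4 / 485 * 100 = 87.1%

87.1%


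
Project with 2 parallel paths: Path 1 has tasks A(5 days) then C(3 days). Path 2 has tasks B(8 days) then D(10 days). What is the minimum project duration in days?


Path 1 = 5 + 3 = 8 days
Path 2 = 8 + 10 = 18 days
Duration = max(8, 18) = 18 days

18 days


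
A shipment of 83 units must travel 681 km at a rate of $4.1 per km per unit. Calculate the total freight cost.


TC = dist * cost * units = 681 * 4.1 * 83 = $231744.30

$231744.30


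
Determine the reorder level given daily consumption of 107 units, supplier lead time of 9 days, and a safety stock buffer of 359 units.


Formula: ROP = (Daily Demand * Lead Time) + Safety Stock
Demand during lead time = 107 * 9 = 963 units
ROP = 963 + 359 = 1322 units

1322 units


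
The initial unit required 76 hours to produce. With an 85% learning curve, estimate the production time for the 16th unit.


Formula: T_n = T_1 * (learning_rate)^(log2(n)) where learning_rate = rate/100
Doublings = log2(16) = 4
T_n = 76 * 0.85^4
T_n = 76 * 0.522 = 39.7 hours

39.7 hours


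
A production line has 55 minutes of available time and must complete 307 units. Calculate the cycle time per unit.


Formula: CT = Available Time / Number of Units
CT = 55 min / 307 units
CT = 0.18 min/unit

0.18 min/unit


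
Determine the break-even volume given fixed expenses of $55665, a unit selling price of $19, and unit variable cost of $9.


Formula: BEQ = Fixed Costs / (Price - Variable Cost)
Contribution margin = $19 - $9 = $10/unit
BEQ = ceil($55665 / $10/unit) = ceil(5566.5) = 5567 units

5567 units


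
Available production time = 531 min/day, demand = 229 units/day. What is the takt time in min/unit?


Formula: Takt Time = Available Production Time / Customer Demand
Takt = 531 min/day / 229 units/day
Takt = 2.32 min/unit

2.32 min/unit


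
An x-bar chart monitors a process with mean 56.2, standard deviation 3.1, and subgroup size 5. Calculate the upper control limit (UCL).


UCL = 56.2 + 3 * 3.1 / sqrt(5)

60.36


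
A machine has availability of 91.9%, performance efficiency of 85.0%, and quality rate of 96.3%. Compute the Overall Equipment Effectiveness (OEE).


Formula: OEE = Availability * Performance * Quality / 10000
A * P = 91.9% * 85.0% / 100 = 78.12%
OEE = 78.12% * 96.3% / 100 = 75.2%

75.2%


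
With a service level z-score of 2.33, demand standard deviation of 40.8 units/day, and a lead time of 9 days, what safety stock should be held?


Formula: SS = z * sigma_d * sqrt(LT)
sqrt(LT) = sqrt(9) = 3.0
SS = 2.33 * 40.8 * 3.0
SS = 285.2 units

285.2 units


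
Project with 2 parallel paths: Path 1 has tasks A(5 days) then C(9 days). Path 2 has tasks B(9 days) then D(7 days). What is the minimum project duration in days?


Path 1 = 5 + 9 = 14 days
Path 2 = 9 + 7 = 16 days
Duration = max(14, 16) = 16 days

16 days


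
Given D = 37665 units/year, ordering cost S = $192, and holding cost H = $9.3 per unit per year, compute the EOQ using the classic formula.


Formula: EOQ = sqrt(2 * D * S / H)
Numerator: 2 * 37665 * 192 = 14463360
2DS/H = 14463360 / 9.3 = 1555200.0
EOQ = sqrt(1555200.0) = 1247.1 units

1247.1 units


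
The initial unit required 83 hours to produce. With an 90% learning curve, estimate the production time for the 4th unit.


Formula: T_n = T_1 * (learning_rate)^(log2(n)) where learning_rate = rate/100
Doublings = log2(4) = 2
T_n = 83 * 0.9^2
T_n = 83 * 0.81 = 67.2 hours

67.2 hours


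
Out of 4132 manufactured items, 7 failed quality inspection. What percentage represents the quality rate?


Formula: Quality Rate = Good Pieces / Total Pieces * 100
Good pieces = 4132 - 7 = 4125
QR = 4125 / 4132 * 100 = 99.8%

99.8%


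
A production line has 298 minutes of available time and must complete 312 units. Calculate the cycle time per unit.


Formula: CT = Available Time / Number of Units
CT = 298 min / 312 units
CT = 0.96 min/unit

0.96 min/unit


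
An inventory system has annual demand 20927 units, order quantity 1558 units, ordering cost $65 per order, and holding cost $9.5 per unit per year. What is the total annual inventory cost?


TC = 20927/1558 * 65 + 1558/2 * 9.5

$8273.58


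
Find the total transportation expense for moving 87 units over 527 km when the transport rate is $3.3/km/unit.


TC = dist * cost * units = 527 * 3.3 * 87 = $151301.70

$151301.70


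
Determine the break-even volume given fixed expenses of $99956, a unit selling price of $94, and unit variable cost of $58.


Formula: BEQ = Fixed Costs / (Price - Variable Cost)
Contribution margin = $94 - $58 = $36/unit
BEQ = ceil($99956 / $36/unit) = ceil(2776.56) = 2777 units

2777 units


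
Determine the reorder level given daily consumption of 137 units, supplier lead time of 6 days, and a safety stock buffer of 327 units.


Formula: ROP = (Daily Demand * Lead Time) + Safety Stock
Demand during lead time = 137 * 6 = 822 units
ROP = 822 + 327 = 1149 units

1149 units


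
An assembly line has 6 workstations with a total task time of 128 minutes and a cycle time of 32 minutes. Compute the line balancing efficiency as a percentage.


Formula: Efficiency = Sum of Task Times / (N_stations * CT) * 100
Total station capacity = 6 stations * 32 min = 192 min
Efficiency = 128 / 192 * 100 = 66.7%

66.7%


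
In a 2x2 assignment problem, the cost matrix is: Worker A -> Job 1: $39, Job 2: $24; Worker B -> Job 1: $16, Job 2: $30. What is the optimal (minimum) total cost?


Option 1: A->1 + B->2 = $39 + $30 = $69
Option 2: A->2 + B->1 = $24 + $16 = $40
Min cost = min($69, $40) = $40

$40


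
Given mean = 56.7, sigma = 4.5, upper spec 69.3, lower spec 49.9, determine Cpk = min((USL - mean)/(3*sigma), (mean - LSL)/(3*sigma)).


Cpu = (69.3 - 56.7) / (3 * 4.5) = 0.93
Cpl = (56.7 - 49.9) / (3 * 4.5) = 0.5
Cpk = min(0.93, 0.5) = 0.5

0.5


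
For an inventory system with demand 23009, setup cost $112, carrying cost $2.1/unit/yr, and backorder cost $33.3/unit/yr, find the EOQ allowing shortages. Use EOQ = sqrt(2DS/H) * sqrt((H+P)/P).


Formula: EOQ* = sqrt(2DS/H) * sqrt((H+P)/P)
Base EOQ = sqrt(2*23009*112/2.1) = 1566.62 units
Correction = sqrt((2.1+33.3)/33.3) = 1.03105
EOQ* = 1566.62 * 1.03105 = 1615.3 units

1615.3 units


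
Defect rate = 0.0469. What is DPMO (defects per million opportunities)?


DPMO = defect_rate * 1000000 = 0.0469 * 1000000

46900


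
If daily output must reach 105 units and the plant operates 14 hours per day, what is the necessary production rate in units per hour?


Formula: Production Rate = Daily Demand / Available Hours
Rate = 105 units/day / 14 hours/day
Rate = 7.5 units/hour

7.5 units/hour


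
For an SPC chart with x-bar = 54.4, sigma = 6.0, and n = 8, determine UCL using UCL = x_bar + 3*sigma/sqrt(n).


UCL = 54.4 + 3 * 6.0 / sqrt(8)

60.76


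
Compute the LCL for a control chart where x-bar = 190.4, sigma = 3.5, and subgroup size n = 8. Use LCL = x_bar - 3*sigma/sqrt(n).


LCL = 190.4 - 3 * 3.5 / sqrt(8)

186.69


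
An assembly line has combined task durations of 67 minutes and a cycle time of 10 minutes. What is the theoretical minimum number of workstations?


Formula: N_min = ceil(Sum of Task Times / Cycle Time)
N_min = ceil(67 min / 10 min) = ceil(6.7)
N_min = 7 stations

7


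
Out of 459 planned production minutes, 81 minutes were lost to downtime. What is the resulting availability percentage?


Formula: Availability = (Planned Time - Downtime) / Planned Time * 100
Uptime = 459 - 81 = 378 min
Availability = 378 / 459 * 100 = 82.4%

82.4%


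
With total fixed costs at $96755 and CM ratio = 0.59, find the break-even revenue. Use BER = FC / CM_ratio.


Formula: BER = Fixed Costs / Contribution Margin Ratio
BER = $96755 / 0.59
BER = $163991.53 (to the nearest cent)

$163991.53


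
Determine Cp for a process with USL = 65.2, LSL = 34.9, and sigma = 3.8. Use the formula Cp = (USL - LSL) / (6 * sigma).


Cp = (65.2 - 34.9) / (6 * 3.8)

1.33


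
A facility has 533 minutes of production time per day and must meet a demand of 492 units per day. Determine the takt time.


Formula: Takt Time = Available Production Time / Customer Demand
Takt = 533 min/day / 492 units/day
Takt = 1.08 min/unit

1.08 min/unit


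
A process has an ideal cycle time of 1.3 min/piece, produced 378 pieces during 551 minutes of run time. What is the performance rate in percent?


Formula: Performance = (Ideal CT * Total Count) / Run Time * 100
Ideal output time = 1.3 * 378 = 491.4 min
Performance = 491.4 / 551 * 100 = 89.2%

89.2%


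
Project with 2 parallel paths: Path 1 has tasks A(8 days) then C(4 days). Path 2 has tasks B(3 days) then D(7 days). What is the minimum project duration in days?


Path 1 = 8 + 4 = 12 days
Path 2 = 3 + 7 = 10 days
Duration = max(12, 10) = 12 days

12 days


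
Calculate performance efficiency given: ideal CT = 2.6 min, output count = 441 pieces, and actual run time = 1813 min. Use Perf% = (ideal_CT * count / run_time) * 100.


Formula: Performance = (Ideal CT * Total Count) / Run Time * 100
Ideal output time = 2.6 * 441 = 1146.6 min
Performance = 1146.6 / 1813 * 100 = 63.2%

63.2%


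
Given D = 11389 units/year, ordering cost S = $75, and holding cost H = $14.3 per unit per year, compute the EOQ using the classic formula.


Formula: EOQ = sqrt(2 * D * S / H)
Numerator: 2 * 11389 * 75 = 1708350
2DS/H = 1708350 / 14.3 = 119465.0
EOQ = sqrt(119465.0) = 345.6 units

345.6 units


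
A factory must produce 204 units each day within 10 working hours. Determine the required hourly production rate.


Formula: Production Rate = Daily Demand / Available Hours
Rate = 204 units/day / 10 hours/day
Rate = 20.4 units/hour

20.4 units/hour


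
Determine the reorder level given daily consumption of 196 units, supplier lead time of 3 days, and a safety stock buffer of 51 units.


Formula: ROP = (Daily Demand * Lead Time) + Safety Stock
Demand during lead time = 196 * 3 = 588 units
ROP = 588 + 51 = 639 units

639 units


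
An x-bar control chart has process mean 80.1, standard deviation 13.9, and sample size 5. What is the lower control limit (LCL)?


LCL = 80.1 - 3 * 13.9 / sqrt(5)

61.45
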